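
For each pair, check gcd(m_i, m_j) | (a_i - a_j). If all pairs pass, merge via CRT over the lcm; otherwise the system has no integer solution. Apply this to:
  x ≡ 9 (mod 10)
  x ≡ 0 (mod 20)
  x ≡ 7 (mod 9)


Moduli 10, 20, 9 are not pairwise coprime, so CRT works modulo lcm(m_i) when all pairwise compatibility conditions hold.
Pairwise compatibility: gcd(m_i, m_j) must divide a_i - a_j for every pair.
Merge one congruence at a time:
  Start: x ≡ 9 (mod 10).
  Combine with x ≡ 0 (mod 20): gcd(10, 20) = 10, and 0 - 9 = -9 is NOT divisible by 10.
    ⇒ system is inconsistent (no integer solution).

No solution (the system is inconsistent).


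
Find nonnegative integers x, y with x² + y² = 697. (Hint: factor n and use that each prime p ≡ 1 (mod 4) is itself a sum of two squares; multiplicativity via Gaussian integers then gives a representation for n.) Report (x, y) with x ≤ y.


Step 1: Factor n = 697 = 17 · 41.
Step 2: Check the mod-4 condition on each prime factor: 17 ≡ 1 (mod 4), exponent 1; 41 ≡ 1 (mod 4), exponent 1.
All primes ≡ 3 (mod 4) appear to even exponent (or don't appear), so by the two-squares theorem n IS expressible as a sum of two squares.
Step 3: Build a representation. Here n = 17 · 41 is a product of primes ≡ 1 (mod 4). Each prime p ≡ 1 (mod 4) is itself a sum of two squares; find a² by testing p − a² for a perfect square:
  17: 17 − 1² = 16 = 4² ⇒ 17 = 1² + 4².
  41: 41 − 1² = 40, 41 − 2² = 37, 41 − 3² = 32, 41 − 4² = 25 = 5² ⇒ 41 = 4² + 5².
  Combine using the Brahmagupta–Fibonacci identity (a² + b²)(c² + d²) = (ac − bd)² + (ad + bc)² = (ac + bd)² + (ad − bc)²:
  17 · 41 = 697: from (1² + 4²)(4² + 5²), take (1·4 − 4·5, 1·5 + 4·4) = (4 − 20, 5 + 16) = (-16, 21); dropping signs (only squares matter) gives (16, 21); check 16² + 21² = 256 + 441 = 697 ✓.
Step 4: Order so x ≤ y and verify: 16² + 21² = 256 + 441 = 697 = n. ✓

n = 697 = 16² + 21² (one valid representation with x ≤ y).


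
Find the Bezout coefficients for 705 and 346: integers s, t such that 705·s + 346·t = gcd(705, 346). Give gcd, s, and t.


Euclidean algorithm on (705, 346) — divide until remainder is 0:
  705 = 2 · 346 + 13
  346 = 26 · 13 + 8
  13 = 1 · 8 + 5
  8 = 1 · 5 + 3
  5 = 1 · 3 + 2
  3 = 1 · 2 + 1
  2 = 2 · 1 + 0
gcd(705, 346) = 1.
Track Bezout coefficients alongside the remainders: start with r₀ = 705 = a·1 + b·0 (s = 1, t = 0) and r₁ = 346 = a·0 + b·1 (s = 0, t = 1); each new remainder r_{k+1} = r_{k-1} − q_k·r_k inherits s_{k+1} = s_{k-1} − q_k·s_k, t_{k+1} = t_{k-1} − q_k·t_k, so r_k = a·s_k + b·t_k at every step:
  q = 2: r = 13, s = 1 − 2·0 = 1, t = 0 − 2·1 = -2  (check: 705·1 + 346·(-2) = 13)
  q = 26: r = 8, s = 0 − 26·1 = -26, t = 1 − 26·(-2) = 53  (check: 705·(-26) + 346·53 = 8)
  q = 1: r = 5, s = 1 − 1·(-26) = 27, t = -2 − 1·53 = -55  (check: 705·27 + 346·(-55) = 5)
  q = 1: r = 3, s = -26 − 1·27 = -53, t = 53 − 1·(-55) = 108  (check: 705·(-53) + 346·108 = 3)
  q = 1: r = 2, s = 27 − 1·(-53) = 80, t = -55 − 1·108 = -163  (check: 705·80 + 346·(-163) = 2)
  q = 1: r = 1, s = -53 − 1·80 = -133, t = 108 − 1·(-163) = 271  (check: 705·(-133) + 346·271 = 1)
The row with r = 1 (the gcd) gives the Bezout coefficients s = -133, t = 271.
Result: 705 · (-133) + 346 · (271) = 1.

gcd(705, 346) = 1; s = -133, t = 271 (check: 705·(-133) + 346·271 = 1).


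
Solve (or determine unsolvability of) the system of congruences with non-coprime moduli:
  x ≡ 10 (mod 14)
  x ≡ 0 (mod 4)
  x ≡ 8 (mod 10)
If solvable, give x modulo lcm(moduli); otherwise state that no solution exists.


Moduli 14, 4, 10 are not pairwise coprime, so CRT works modulo lcm(m_i) when all pairwise compatibility conditions hold.
Pairwise compatibility: gcd(m_i, m_j) must divide a_i - a_j for every pair.
Merge one congruence at a time:
  Start: x ≡ 10 (mod 14).
  Combine with x ≡ 0 (mod 4): gcd(14, 4) = 2; 0 - 10 = -10, which IS divisible by 2, so compatible.
    Write x = 10 + 14·t and substitute into x ≡ 0 (mod 4): 14·t ≡ 0 − 10 = -10 (mod 4).
    Divide the congruence (and modulus) by g = 2: 7·t ≡ -5 (mod 2).
    Reduce coefficients mod 2: 1·t ≡ 1 (mod 2).
    So t ≡ 1 (mod 2).
    Then x = 10 + 14·1 = 24, valid modulo lcm(14, 4) = 28: x ≡ 24 (mod 28).
  Combine with x ≡ 8 (mod 10): gcd(28, 10) = 2; 8 - 24 = -16, which IS divisible by 2, so compatible.
    Write x = 24 + 28·t and substitute into x ≡ 8 (mod 10): 28·t ≡ 8 − 24 = -16 (mod 10).
    Divide the congruence (and modulus) by g = 2: 14·t ≡ -8 (mod 5).
    Reduce coefficients mod 5: 4·t ≡ 2 (mod 5).
    The inverse of 4 mod 5 is 4 (since 4·4 = 16 = 3·5 + 1), so t ≡ 4·2 = 8 ≡ 3 (mod 5).
    Then x = 24 + 28·3 = 108, valid modulo lcm(28, 10) = 140: x ≡ 108 (mod 140).
Verify: 108 mod 14 = 10, 108 mod 4 = 0, 108 mod 10 = 8.

x ≡ 108 (mod 140).


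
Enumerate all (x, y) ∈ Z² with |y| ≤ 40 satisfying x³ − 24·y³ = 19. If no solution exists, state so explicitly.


The equation is x³ - 24y³ = 19. For fixed y, x³ = 24·y³ + 19, so a solution requires the RHS to be a perfect cube.
Strategy: iterate y from -40 to 40, compute RHS = 24·y³ + 19, and check whether it is a (positive or negative) perfect cube.
Check small values of y:
  y = 0: RHS = 19 is not a perfect cube.
  y = 1: RHS = 43 is not a perfect cube.
  y = -1: RHS = -5 is not a perfect cube.
  y = 2: RHS = 211 is not a perfect cube.
  y = -2: RHS = -173 is not a perfect cube.
  y = 3: RHS = 667 is not a perfect cube.
  y = -3: RHS = -629 is not a perfect cube.
Continuing the search up to |y| = 40 finds no solutions either.
No (x, y) in the scanned range satisfies the equation.

No integer solutions with |y| ≤ 40.


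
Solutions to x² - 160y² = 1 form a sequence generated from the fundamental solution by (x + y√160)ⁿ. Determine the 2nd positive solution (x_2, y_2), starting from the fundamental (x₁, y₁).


Step 1: Find the fundamental solution (x₁, y₁) of x² - 160y² = 1.
  Expand √160 as a continued fraction. a₀ = ⌊√160⌋ = 12; iterate m_{k+1} = d_k·a_k − m_k, d_{k+1} = (160 − m_{k+1}²)/d_k, a_{k+1} = ⌊(a₀ + m_{k+1})/d_{k+1}⌋ (starting m₀ = 0, d₀ = 1), with convergents p_k = a_k·p_{k-1} + p_{k-2}, q_k = a_k·q_{k-1} + q_{k-2} (p₋₁ = 1, q₋₁ = 0):
  k = 0: a₀ = 12; p₀/q₀ = 12/1; p₀² − 160·q₀² = 144 − 160 = -16.
  k = 1: m = 12, d = 16, a = ⌊(12 + 12)/16⌋ = 1; p/q = (1·12 + 1)/(1·1 + 0) = 13/1; p² − 160·q² = 169 − 160 = 9.
  k = 2: m = 4, d = 9, a = ⌊(12 + 4)/9⌋ = 1; p/q = (1·13 + 12)/(1·1 + 1) = 25/2; p² − 160·q² = 625 − 640 = -15.
  k = 3: m = 5, d = 15, a = ⌊(12 + 5)/15⌋ = 1; p/q = (1·25 + 13)/(1·2 + 1) = 38/3; p² − 160·q² = 1444 − 1440 = 4.
  k = 4: m = 10, d = 4, a = ⌊(12 + 10)/4⌋ = 5; p/q = (5·38 + 25)/(5·3 + 2) = 215/17; p² − 160·q² = 46225 − 46240 = -15.
  k = 5: m = 10, d = 15, a = ⌊(12 + 10)/15⌋ = 1; p/q = (1·215 + 38)/(1·17 + 3) = 253/20; p² − 160·q² = 64009 − 64000 = 9.
  k = 6: m = 5, d = 9, a = ⌊(12 + 5)/9⌋ = 1; p/q = (1·253 + 215)/(1·20 + 17) = 468/37; p² − 160·q² = 219024 − 219040 = -16.
  k = 7: m = 4, d = 16, a = ⌊(12 + 4)/16⌋ = 1; p/q = (1·468 + 253)/(1·37 + 20) = 721/57; p² − 160·q² = 519841 − 519840 = 1.
  The first convergent with p² − 160·q² = 1 gives the fundamental solution (x₁, y₁) = (721, 57).
Step 2: Apply the recurrence (x_{n+1}, y_{n+1}) = (x₁x_n + 160y₁y_n, x₁y_n + y₁x_n) repeatedly.
  From (x_1, y_1) = (721, 57): x_2 = 721·721 + 160·57·57 = 1039681; y_2 = 721·57 + 57·721 = 82194.
Step 3: Verify x_2² - 160·y_2² = 1080936581761 - 1080936581760 = 1 (should be 1). ✓

(x_1, y_1) = (721, 57); (x_2, y_2) = (1039681, 82194).


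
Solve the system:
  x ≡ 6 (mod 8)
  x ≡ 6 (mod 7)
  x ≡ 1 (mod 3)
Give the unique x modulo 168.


Moduli 8, 7, 3 are pairwise coprime; by CRT there is a unique solution modulo M = 8 · 7 · 3 = 168.
Solve pairwise, accumulating the modulus:
  Start with x ≡ 6 (mod 8).
  Combine with x ≡ 6 (mod 7): since gcd(8, 7) = 1, we get a unique residue mod 56.
    Write x = 6 + 8·t and substitute into x ≡ 6 (mod 7): 8·t ≡ 6 − 6 = 0 (mod 7).
    Reduce coefficients mod 7: 1·t ≡ 0 (mod 7).
    So t ≡ 0 (mod 7).
    Then x = 6 + 8·0 = 6, valid modulo lcm(8, 7) = 56: x ≡ 6 (mod 56).
  Combine with x ≡ 1 (mod 3): since gcd(56, 3) = 1, we get a unique residue mod 168.
    Write x = 6 + 56·t and substitute into x ≡ 1 (mod 3): 56·t ≡ 1 − 6 = -5 (mod 3).
    Reduce coefficients mod 3: 2·t ≡ 1 (mod 3).
    The inverse of 2 mod 3 is 2 (since 2·2 = 4 = 1·3 + 1), so t ≡ 2·1 = 2 ≡ 2 (mod 3).
    Then x = 6 + 56·2 = 118, valid modulo lcm(56, 3) = 168: x ≡ 118 (mod 168).
Verify: 118 mod 8 = 6 ✓, 118 mod 7 = 6 ✓, 118 mod 3 = 1 ✓.

x ≡ 118 (mod 168).


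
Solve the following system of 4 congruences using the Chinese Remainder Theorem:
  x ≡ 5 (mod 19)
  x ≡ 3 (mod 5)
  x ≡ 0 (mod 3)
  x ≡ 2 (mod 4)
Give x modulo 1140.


Product of moduli M = 19 · 5 · 3 · 4 = 1140.
Merge one congruence at a time:
  Start: x ≡ 5 (mod 19).
  Combine with x ≡ 3 (mod 5); new modulus lcm = 95.
    Write x = 5 + 19·t and substitute into x ≡ 3 (mod 5): 19·t ≡ 3 − 5 = -2 (mod 5).
    Reduce coefficients mod 5: 4·t ≡ 3 (mod 5).
    The inverse of 4 mod 5 is 4 (since 4·4 = 16 = 3·5 + 1), so t ≡ 4·3 = 12 ≡ 2 (mod 5).
    Then x = 5 + 19·2 = 43, valid modulo lcm(19, 5) = 95: x ≡ 43 (mod 95).
  Combine with x ≡ 0 (mod 3); new modulus lcm = 285.
    Write x = 43 + 95·t and substitute into x ≡ 0 (mod 3): 95·t ≡ 0 − 43 = -43 (mod 3).
    Reduce coefficients mod 3: 2·t ≡ 2 (mod 3).
    The inverse of 2 mod 3 is 2 (since 2·2 = 4 = 1·3 + 1), so t ≡ 2·2 = 4 ≡ 1 (mod 3).
    Then x = 43 + 95·1 = 138, valid modulo lcm(95, 3) = 285: x ≡ 138 (mod 285).
  Combine with x ≡ 2 (mod 4); new modulus lcm = 1140.
    Write x = 138 + 285·t and substitute into x ≡ 2 (mod 4): 285·t ≡ 2 − 138 = -136 (mod 4).
    Reduce coefficients mod 4: 1·t ≡ 0 (mod 4).
    So t ≡ 0 (mod 4).
    Then x = 138 + 285·0 = 138, valid modulo lcm(285, 4) = 1140: x ≡ 138 (mod 1140).
Verify against each original: 138 mod 19 = 5, 138 mod 5 = 3, 138 mod 3 = 0, 138 mod 4 = 2.

x ≡ 138 (mod 1140).


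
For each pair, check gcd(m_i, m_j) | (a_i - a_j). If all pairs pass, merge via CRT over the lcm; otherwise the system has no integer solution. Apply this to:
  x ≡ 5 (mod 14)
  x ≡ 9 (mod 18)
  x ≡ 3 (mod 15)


Moduli 14, 18, 15 are not pairwise coprime, so CRT works modulo lcm(m_i) when all pairwise compatibility conditions hold.
Pairwise compatibility: gcd(m_i, m_j) must divide a_i - a_j for every pair.
Merge one congruence at a time:
  Start: x ≡ 5 (mod 14).
  Combine with x ≡ 9 (mod 18): gcd(14, 18) = 2; 9 - 5 = 4, which IS divisible by 2, so compatible.
    Write x = 5 + 14·t and substitute into x ≡ 9 (mod 18): 14·t ≡ 9 − 5 = 4 (mod 18).
    Divide the congruence (and modulus) by g = 2: 7·t ≡ 2 (mod 9).
    The inverse of 7 mod 9 is 4 (since 7·4 = 28 = 3·9 + 1), so t ≡ 4·2 = 8 ≡ 8 (mod 9).
    Then x = 5 + 14·8 = 117, valid modulo lcm(14, 18) = 126: x ≡ 117 (mod 126).
  Combine with x ≡ 3 (mod 15): gcd(126, 15) = 3; 3 - 117 = -114, which IS divisible by 3, so compatible.
    Write x = 117 + 126·t and substitute into x ≡ 3 (mod 15): 126·t ≡ 3 − 117 = -114 (mod 15).
    Divide the congruence (and modulus) by g = 3: 42·t ≡ -38 (mod 5).
    Reduce coefficients mod 5: 2·t ≡ 2 (mod 5).
    The inverse of 2 mod 5 is 3 (since 2·3 = 6 = 1·5 + 1), so t ≡ 3·2 = 6 ≡ 1 (mod 5).
    Then x = 117 + 126·1 = 243, valid modulo lcm(126, 15) = 630: x ≡ 243 (mod 630).
Verify: 243 mod 14 = 5, 243 mod 18 = 9, 243 mod 15 = 3.

x ≡ 243 (mod 630).


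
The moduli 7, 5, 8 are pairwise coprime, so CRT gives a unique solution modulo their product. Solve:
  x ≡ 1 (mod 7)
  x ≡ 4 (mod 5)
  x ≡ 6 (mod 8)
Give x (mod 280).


Moduli 7, 5, 8 are pairwise coprime; by CRT there is a unique solution modulo M = 7 · 5 · 8 = 280.
Solve pairwise, accumulating the modulus:
  Start with x ≡ 1 (mod 7).
  Combine with x ≡ 4 (mod 5): since gcd(7, 5) = 1, we get a unique residue mod 35.
    Write x = 1 + 7·t and substitute into x ≡ 4 (mod 5): 7·t ≡ 4 − 1 = 3 (mod 5).
    Reduce coefficients mod 5: 2·t ≡ 3 (mod 5).
    The inverse of 2 mod 5 is 3 (since 2·3 = 6 = 1·5 + 1), so t ≡ 3·3 = 9 ≡ 4 (mod 5).
    Then x = 1 + 7·4 = 29, valid modulo lcm(7, 5) = 35: x ≡ 29 (mod 35).
  Combine with x ≡ 6 (mod 8): since gcd(35, 8) = 1, we get a unique residue mod 280.
    Write x = 29 + 35·t and substitute into x ≡ 6 (mod 8): 35·t ≡ 6 − 29 = -23 (mod 8).
    Reduce coefficients mod 8: 3·t ≡ 1 (mod 8).
    The inverse of 3 mod 8 is 3 (since 3·3 = 9 = 1·8 + 1), so t ≡ 3·1 = 3 ≡ 3 (mod 8).
    Then x = 29 + 35·3 = 134, valid modulo lcm(35, 8) = 280: x ≡ 134 (mod 280).
Verify: 134 mod 7 = 1 ✓, 134 mod 5 = 4 ✓, 134 mod 8 = 6 ✓.

x ≡ 134 (mod 280).


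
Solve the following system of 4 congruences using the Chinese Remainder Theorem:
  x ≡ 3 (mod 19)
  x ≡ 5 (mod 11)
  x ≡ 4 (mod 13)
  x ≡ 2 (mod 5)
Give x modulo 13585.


Product of moduli M = 19 · 11 · 13 · 5 = 13585.
Merge one congruence at a time:
  Start: x ≡ 3 (mod 19).
  Combine with x ≡ 5 (mod 11); new modulus lcm = 209.
    Write x = 3 + 19·t and substitute into x ≡ 5 (mod 11): 19·t ≡ 5 − 3 = 2 (mod 11).
    Reduce coefficients mod 11: 8·t ≡ 2 (mod 11).
    The inverse of 8 mod 11 is 7 (since 8·7 = 56 = 5·11 + 1), so t ≡ 7·2 = 14 ≡ 3 (mod 11).
    Then x = 3 + 19·3 = 60, valid modulo lcm(19, 11) = 209: x ≡ 60 (mod 209).
  Combine with x ≡ 4 (mod 13); new modulus lcm = 2717.
    Write x = 60 + 209·t and substitute into x ≡ 4 (mod 13): 209·t ≡ 4 − 60 = -56 (mod 13).
    Reduce coefficients mod 13: 1·t ≡ 9 (mod 13).
    So t ≡ 9 (mod 13).
    Then x = 60 + 209·9 = 1941, valid modulo lcm(209, 13) = 2717: x ≡ 1941 (mod 2717).
  Combine with x ≡ 2 (mod 5); new modulus lcm = 13585.
    Write x = 1941 + 2717·t and substitute into x ≡ 2 (mod 5): 2717·t ≡ 2 − 1941 = -1939 (mod 5).
    Reduce coefficients mod 5: 2·t ≡ 1 (mod 5).
    The inverse of 2 mod 5 is 3 (since 2·3 = 6 = 1·5 + 1), so t ≡ 3·1 = 3 ≡ 3 (mod 5).
    Then x = 1941 + 2717·3 = 10092, valid modulo lcm(2717, 5) = 13585: x ≡ 10092 (mod 13585).
Verify against each original: 10092 mod 19 = 3, 10092 mod 11 = 5, 10092 mod 13 = 4, 10092 mod 5 = 2.

x ≡ 10092 (mod 13585).


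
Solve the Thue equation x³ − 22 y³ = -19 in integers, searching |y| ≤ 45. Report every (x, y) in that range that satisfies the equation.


The equation is x³ - 22y³ = -19. For fixed y, x³ = 22·y³ − 19, so a solution requires the RHS to be a perfect cube.
Strategy: iterate y from -45 to 45, compute RHS = 22·y³ − 19, and check whether it is a (positive or negative) perfect cube.
Check small values of y:
  y = 0: RHS = -19 is not a perfect cube.
  y = 1: RHS = 3 is not a perfect cube.
  y = -1: RHS = -41 is not a perfect cube.
  y = 2: RHS = 157 is not a perfect cube.
  y = -2: RHS = -195 is not a perfect cube.
  y = 3: RHS = 575 is not a perfect cube.
  y = -3: RHS = -613 is not a perfect cube.
Continuing the search up to |y| = 45 finds no solutions either.
No (x, y) in the scanned range satisfies the equation.

No integer solutions with |y| ≤ 45.


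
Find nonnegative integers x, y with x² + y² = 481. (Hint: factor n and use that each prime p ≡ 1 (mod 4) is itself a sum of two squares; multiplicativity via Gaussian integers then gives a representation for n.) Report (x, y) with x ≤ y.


Step 1: Factor n = 481 = 13 · 37.
Step 2: Check the mod-4 condition on each prime factor: 13 ≡ 1 (mod 4), exponent 1; 37 ≡ 1 (mod 4), exponent 1.
All primes ≡ 3 (mod 4) appear to even exponent (or don't appear), so by the two-squares theorem n IS expressible as a sum of two squares.
Step 3: Build a representation. Here n = 13 · 37 is a product of primes ≡ 1 (mod 4). Each prime p ≡ 1 (mod 4) is itself a sum of two squares; find a² by testing p − a² for a perfect square:
  13: 13 − 1² = 12, 13 − 2² = 9 = 3² ⇒ 13 = 2² + 3².
  37: 37 − 1² = 36 = 6² ⇒ 37 = 1² + 6².
  Combine using the Brahmagupta–Fibonacci identity (a² + b²)(c² + d²) = (ac − bd)² + (ad + bc)² = (ac + bd)² + (ad − bc)²:
  13 · 37 = 481: from (2² + 3²)(1² + 6²), take (2·1 − 3·6, 2·6 + 3·1) = (2 − 18, 12 + 3) = (-16, 15); dropping signs (only squares matter) gives (16, 15); check 16² + 15² = 256 + 225 = 481 ✓.
Step 4: Order so x ≤ y and verify: 15² + 16² = 225 + 256 = 481 = n. ✓

n = 481 = 15² + 16² (one valid representation with x ≤ y).


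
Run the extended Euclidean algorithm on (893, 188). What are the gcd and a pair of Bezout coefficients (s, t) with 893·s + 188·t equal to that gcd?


Euclidean algorithm on (893, 188) — divide until remainder is 0:
  893 = 4 · 188 + 141
  188 = 1 · 141 + 47
  141 = 3 · 47 + 0
gcd(893, 188) = 47.
Track Bezout coefficients alongside the remainders: start with r₀ = 893 = a·1 + b·0 (s = 1, t = 0) and r₁ = 188 = a·0 + b·1 (s = 0, t = 1); each new remainder r_{k+1} = r_{k-1} − q_k·r_k inherits s_{k+1} = s_{k-1} − q_k·s_k, t_{k+1} = t_{k-1} − q_k·t_k, so r_k = a·s_k + b·t_k at every step:
  q = 4: r = 141, s = 1 − 4·0 = 1, t = 0 − 4·1 = -4  (check: 893·1 + 188·(-4) = 141)
  q = 1: r = 47, s = 0 − 1·1 = -1, t = 1 − 1·(-4) = 5  (check: 893·(-1) + 188·5 = 47)
The row with r = 47 (the gcd) gives the Bezout coefficients s = -1, t = 5.
Result: 893 · (-1) + 188 · (5) = 47.

gcd(893, 188) = 47; s = -1, t = 5 (check: 893·(-1) + 188·5 = 47).


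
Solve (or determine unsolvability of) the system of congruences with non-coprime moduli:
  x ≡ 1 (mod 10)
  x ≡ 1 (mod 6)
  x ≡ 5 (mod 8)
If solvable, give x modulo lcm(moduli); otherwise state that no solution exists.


Moduli 10, 6, 8 are not pairwise coprime, so CRT works modulo lcm(m_i) when all pairwise compatibility conditions hold.
Pairwise compatibility: gcd(m_i, m_j) must divide a_i - a_j for every pair.
Merge one congruence at a time:
  Start: x ≡ 1 (mod 10).
  Combine with x ≡ 1 (mod 6): gcd(10, 6) = 2; 1 - 1 = 0, which IS divisible by 2, so compatible.
    Write x = 1 + 10·t and substitute into x ≡ 1 (mod 6): 10·t ≡ 1 − 1 = 0 (mod 6).
    Divide the congruence (and modulus) by g = 2: 5·t ≡ 0 (mod 3).
    Reduce coefficients mod 3: 2·t ≡ 0 (mod 3).
    The inverse of 2 mod 3 is 2 (since 2·2 = 4 = 1·3 + 1), so t ≡ 2·0 = 0 ≡ 0 (mod 3).
    Then x = 1 + 10·0 = 1, valid modulo lcm(10, 6) = 30: x ≡ 1 (mod 30).
  Combine with x ≡ 5 (mod 8): gcd(30, 8) = 2; 5 - 1 = 4, which IS divisible by 2, so compatible.
    Write x = 1 + 30·t and substitute into x ≡ 5 (mod 8): 30·t ≡ 5 − 1 = 4 (mod 8).
    Divide the congruence (and modulus) by g = 2: 15·t ≡ 2 (mod 4).
    Reduce coefficients mod 4: 3·t ≡ 2 (mod 4).
    The inverse of 3 mod 4 is 3 (since 3·3 = 9 = 2·4 + 1), so t ≡ 3·2 = 6 ≡ 2 (mod 4).
    Then x = 1 + 30·2 = 61, valid modulo lcm(30, 8) = 120: x ≡ 61 (mod 120).
Verify: 61 mod 10 = 1, 61 mod 6 = 1, 61 mod 8 = 5.

x ≡ 61 (mod 120).


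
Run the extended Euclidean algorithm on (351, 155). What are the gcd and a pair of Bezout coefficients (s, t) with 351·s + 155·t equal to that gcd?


Euclidean algorithm on (351, 155) — divide until remainder is 0:
  351 = 2 · 155 + 41
  155 = 3 · 41 + 32
  41 = 1 · 32 + 9
  32 = 3 · 9 + 5
  9 = 1 · 5 + 4
  5 = 1 · 4 + 1
  4 = 4 · 1 + 0
gcd(351, 155) = 1.
Track Bezout coefficients alongside the remainders: start with r₀ = 351 = a·1 + b·0 (s = 1, t = 0) and r₁ = 155 = a·0 + b·1 (s = 0, t = 1); each new remainder r_{k+1} = r_{k-1} − q_k·r_k inherits s_{k+1} = s_{k-1} − q_k·s_k, t_{k+1} = t_{k-1} − q_k·t_k, so r_k = a·s_k + b·t_k at every step:
  q = 2: r = 41, s = 1 − 2·0 = 1, t = 0 − 2·1 = -2  (check: 351·1 + 155·(-2) = 41)
  q = 3: r = 32, s = 0 − 3·1 = -3, t = 1 − 3·(-2) = 7  (check: 351·(-3) + 155·7 = 32)
  q = 1: r = 9, s = 1 − 1·(-3) = 4, t = -2 − 1·7 = -9  (check: 351·4 + 155·(-9) = 9)
  q = 3: r = 5, s = -3 − 3·4 = -15, t = 7 − 3·(-9) = 34  (check: 351·(-15) + 155·34 = 5)
  q = 1: r = 4, s = 4 − 1·(-15) = 19, t = -9 − 1·34 = -43  (check: 351·19 + 155·(-43) = 4)
  q = 1: r = 1, s = -15 − 1·19 = -34, t = 34 − 1·(-43) = 77  (check: 351·(-34) + 155·77 = 1)
The row with r = 1 (the gcd) gives the Bezout coefficients s = -34, t = 77.
Result: 351 · (-34) + 155 · (77) = 1.

gcd(351, 155) = 1; s = -34, t = 77 (check: 351·(-34) + 155·77 = 1).


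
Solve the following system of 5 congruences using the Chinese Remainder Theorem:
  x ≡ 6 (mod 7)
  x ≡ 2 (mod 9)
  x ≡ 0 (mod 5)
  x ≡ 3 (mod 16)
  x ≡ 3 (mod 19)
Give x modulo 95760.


Product of moduli M = 7 · 9 · 5 · 16 · 19 = 95760.
Merge one congruence at a time:
  Start: x ≡ 6 (mod 7).
  Combine with x ≡ 2 (mod 9); new modulus lcm = 63.
    Write x = 6 + 7·t and substitute into x ≡ 2 (mod 9): 7·t ≡ 2 − 6 = -4 (mod 9).
    Reduce coefficients mod 9: 7·t ≡ 5 (mod 9).
    The inverse of 7 mod 9 is 4 (since 7·4 = 28 = 3·9 + 1), so t ≡ 4·5 = 20 ≡ 2 (mod 9).
    Then x = 6 + 7·2 = 20, valid modulo lcm(7, 9) = 63: x ≡ 20 (mod 63).
  Combine with x ≡ 0 (mod 5); new modulus lcm = 315.
    Write x = 20 + 63·t and substitute into x ≡ 0 (mod 5): 63·t ≡ 0 − 20 = -20 (mod 5).
    Reduce coefficients mod 5: 3·t ≡ 0 (mod 5).
    The inverse of 3 mod 5 is 2 (since 3·2 = 6 = 1·5 + 1), so t ≡ 2·0 = 0 ≡ 0 (mod 5).
    Then x = 20 + 63·0 = 20, valid modulo lcm(63, 5) = 315: x ≡ 20 (mod 315).
  Combine with x ≡ 3 (mod 16); new modulus lcm = 5040.
    Write x = 20 + 315·t and substitute into x ≡ 3 (mod 16): 315·t ≡ 3 − 20 = -17 (mod 16).
    Reduce coefficients mod 16: 11·t ≡ 15 (mod 16).
    The inverse of 11 mod 16 is 3 (since 11·3 = 33 = 2·16 + 1), so t ≡ 3·15 = 45 ≡ 13 (mod 16).
    Then x = 20 + 315·13 = 4115, valid modulo lcm(315, 16) = 5040: x ≡ 4115 (mod 5040).
  Combine with x ≡ 3 (mod 19); new modulus lcm = 95760.
    Write x = 4115 + 5040·t and substitute into x ≡ 3 (mod 19): 5040·t ≡ 3 − 4115 = -4112 (mod 19).
    Reduce coefficients mod 19: 5·t ≡ 11 (mod 19).
    The inverse of 5 mod 19 is 4 (since 5·4 = 20 = 1·19 + 1), so t ≡ 4·11 = 44 ≡ 6 (mod 19).
    Then x = 4115 + 5040·6 = 34355, valid modulo lcm(5040, 19) = 95760: x ≡ 34355 (mod 95760).
Verify against each original: 34355 mod 7 = 6, 34355 mod 9 = 2, 34355 mod 5 = 0, 34355 mod 16 = 3, 34355 mod 19 = 3.

x ≡ 34355 (mod 95760).


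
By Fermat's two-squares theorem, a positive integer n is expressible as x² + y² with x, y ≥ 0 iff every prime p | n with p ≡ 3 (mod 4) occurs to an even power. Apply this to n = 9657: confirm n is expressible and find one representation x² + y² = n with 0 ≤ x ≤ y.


Step 1: Factor n = 9657 = 3^2 · 29 · 37.
Step 2: Check the mod-4 condition on each prime factor: 3 ≡ 3 (mod 4), exponent 2 (must be even); 29 ≡ 1 (mod 4), exponent 1; 37 ≡ 1 (mod 4), exponent 1.
All primes ≡ 3 (mod 4) appear to even exponent (or don't appear), so by the two-squares theorem n IS expressible as a sum of two squares.
Step 3: Build a representation. Group n = k² · m with k = 3 and m = 29 · 37 = 1073 (a product of primes ≡ 1 (mod 4)); a representation of m scales to one of n via (k·x)² + (k·y)² = k²(x² + y²). Each prime p ≡ 1 (mod 4) is itself a sum of two squares; find a² by testing p − a² for a perfect square:
  29: 29 − 1² = 28, 29 − 2² = 25 = 5² ⇒ 29 = 2² + 5².
  37: 37 − 1² = 36 = 6² ⇒ 37 = 1² + 6².
  Combine using the Brahmagupta–Fibonacci identity (a² + b²)(c² + d²) = (ac − bd)² + (ad + bc)² = (ac + bd)² + (ad − bc)²:
  29 · 37 = 1073: from (2² + 5²)(1² + 6²), take (2·1 − 5·6, 2·6 + 5·1) = (2 − 30, 12 + 5) = (-28, 17); dropping signs (only squares matter) gives (28, 17); check 28² + 17² = 784 + 289 = 1073 ✓.
  Scale by k = 3: (3·28, 3·17) = (84, 51).
Step 4: Order so x ≤ y and verify: 51² + 84² = 2601 + 7056 = 9657 = n. ✓

n = 9657 = 51² + 84² (one valid representation with x ≤ y).


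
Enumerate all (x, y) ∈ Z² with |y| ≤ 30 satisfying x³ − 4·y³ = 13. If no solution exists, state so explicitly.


The equation is x³ - 4y³ = 13. For fixed y, x³ = 4·y³ + 13, so a solution requires the RHS to be a perfect cube.
Strategy: iterate y from -30 to 30, compute RHS = 4·y³ + 13, and check whether it is a (positive or negative) perfect cube.
Check small values of y:
  y = 0: RHS = 13 is not a perfect cube.
  y = 1: RHS = 17 is not a perfect cube.
  y = -1: RHS = 9 is not a perfect cube.
  y = 2: RHS = 45 is not a perfect cube.
  y = -2: RHS = -19 is not a perfect cube.
  y = 3: RHS = 121 is not a perfect cube.
  y = -3: RHS = -95 is not a perfect cube.
Continuing the search up to |y| = 30 finds no solutions either.
No (x, y) in the scanned range satisfies the equation.

No integer solutions with |y| ≤ 30.


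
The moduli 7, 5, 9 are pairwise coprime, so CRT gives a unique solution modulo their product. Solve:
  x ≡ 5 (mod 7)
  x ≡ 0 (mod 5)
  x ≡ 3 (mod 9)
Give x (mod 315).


Moduli 7, 5, 9 are pairwise coprime; by CRT there is a unique solution modulo M = 7 · 5 · 9 = 315.
Solve pairwise, accumulating the modulus:
  Start with x ≡ 5 (mod 7).
  Combine with x ≡ 0 (mod 5): since gcd(7, 5) = 1, we get a unique residue mod 35.
    Write x = 5 + 7·t and substitute into x ≡ 0 (mod 5): 7·t ≡ 0 − 5 = -5 (mod 5).
    Reduce coefficients mod 5: 2·t ≡ 0 (mod 5).
    The inverse of 2 mod 5 is 3 (since 2·3 = 6 = 1·5 + 1), so t ≡ 3·0 = 0 ≡ 0 (mod 5).
    Then x = 5 + 7·0 = 5, valid modulo lcm(7, 5) = 35: x ≡ 5 (mod 35).
  Combine with x ≡ 3 (mod 9): since gcd(35, 9) = 1, we get a unique residue mod 315.
    Write x = 5 + 35·t and substitute into x ≡ 3 (mod 9): 35·t ≡ 3 − 5 = -2 (mod 9).
    Reduce coefficients mod 9: 8·t ≡ 7 (mod 9).
    The inverse of 8 mod 9 is 8 (since 8·8 = 64 = 7·9 + 1), so t ≡ 8·7 = 56 ≡ 2 (mod 9).
    Then x = 5 + 35·2 = 75, valid modulo lcm(35, 9) = 315: x ≡ 75 (mod 315).
Verify: 75 mod 7 = 5 ✓, 75 mod 5 = 0 ✓, 75 mod 9 = 3 ✓.

x ≡ 75 (mod 315).


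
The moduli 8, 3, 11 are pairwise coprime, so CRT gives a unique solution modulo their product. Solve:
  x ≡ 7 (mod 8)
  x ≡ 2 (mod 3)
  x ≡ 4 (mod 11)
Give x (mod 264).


Moduli 8, 3, 11 are pairwise coprime; by CRT there is a unique solution modulo M = 8 · 3 · 11 = 264.
Solve pairwise, accumulating the modulus:
  Start with x ≡ 7 (mod 8).
  Combine with x ≡ 2 (mod 3): since gcd(8, 3) = 1, we get a unique residue mod 24.
    Write x = 7 + 8·t and substitute into x ≡ 2 (mod 3): 8·t ≡ 2 − 7 = -5 (mod 3).
    Reduce coefficients mod 3: 2·t ≡ 1 (mod 3).
    The inverse of 2 mod 3 is 2 (since 2·2 = 4 = 1·3 + 1), so t ≡ 2·1 = 2 ≡ 2 (mod 3).
    Then x = 7 + 8·2 = 23, valid modulo lcm(8, 3) = 24: x ≡ 23 (mod 24).
  Combine with x ≡ 4 (mod 11): since gcd(24, 11) = 1, we get a unique residue mod 264.
    Write x = 23 + 24·t and substitute into x ≡ 4 (mod 11): 24·t ≡ 4 − 23 = -19 (mod 11).
    Reduce coefficients mod 11: 2·t ≡ 3 (mod 11).
    The inverse of 2 mod 11 is 6 (since 2·6 = 12 = 1·11 + 1), so t ≡ 6·3 = 18 ≡ 7 (mod 11).
    Then x = 23 + 24·7 = 191, valid modulo lcm(24, 11) = 264: x ≡ 191 (mod 264).
Verify: 191 mod 8 = 7 ✓, 191 mod 3 = 2 ✓, 191 mod 11 = 4 ✓.

x ≡ 191 (mod 264).


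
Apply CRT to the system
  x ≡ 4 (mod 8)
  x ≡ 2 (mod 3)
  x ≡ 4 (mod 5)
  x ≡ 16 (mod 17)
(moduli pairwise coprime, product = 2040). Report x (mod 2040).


Product of moduli M = 8 · 3 · 5 · 17 = 2040.
Merge one congruence at a time:
  Start: x ≡ 4 (mod 8).
  Combine with x ≡ 2 (mod 3); new modulus lcm = 24.
    Write x = 4 + 8·t and substitute into x ≡ 2 (mod 3): 8·t ≡ 2 − 4 = -2 (mod 3).
    Reduce coefficients mod 3: 2·t ≡ 1 (mod 3).
    The inverse of 2 mod 3 is 2 (since 2·2 = 4 = 1·3 + 1), so t ≡ 2·1 = 2 ≡ 2 (mod 3).
    Then x = 4 + 8·2 = 20, valid modulo lcm(8, 3) = 24: x ≡ 20 (mod 24).
  Combine with x ≡ 4 (mod 5); new modulus lcm = 120.
    Write x = 20 + 24·t and substitute into x ≡ 4 (mod 5): 24·t ≡ 4 − 20 = -16 (mod 5).
    Reduce coefficients mod 5: 4·t ≡ 4 (mod 5).
    The inverse of 4 mod 5 is 4 (since 4·4 = 16 = 3·5 + 1), so t ≡ 4·4 = 16 ≡ 1 (mod 5).
    Then x = 20 + 24·1 = 44, valid modulo lcm(24, 5) = 120: x ≡ 44 (mod 120).
  Combine with x ≡ 16 (mod 17); new modulus lcm = 2040.
    Write x = 44 + 120·t and substitute into x ≡ 16 (mod 17): 120·t ≡ 16 − 44 = -28 (mod 17).
    Reduce coefficients mod 17: 1·t ≡ 6 (mod 17).
    So t ≡ 6 (mod 17).
    Then x = 44 + 120·6 = 764, valid modulo lcm(120, 17) = 2040: x ≡ 764 (mod 2040).
Verify against each original: 764 mod 8 = 4, 764 mod 3 = 2, 764 mod 5 = 4, 764 mod 17 = 16.

x ≡ 764 (mod 2040).


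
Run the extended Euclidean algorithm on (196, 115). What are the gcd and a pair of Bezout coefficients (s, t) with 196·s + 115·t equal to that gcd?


Euclidean algorithm on (196, 115) — divide until remainder is 0:
  196 = 1 · 115 + 81
  115 = 1 · 81 + 34
  81 = 2 · 34 + 13
  34 = 2 · 13 + 8
  13 = 1 · 8 + 5
  8 = 1 · 5 + 3
  5 = 1 · 3 + 2
  3 = 1 · 2 + 1
  2 = 2 · 1 + 0
gcd(196, 115) = 1.
Track Bezout coefficients alongside the remainders: start with r₀ = 196 = a·1 + b·0 (s = 1, t = 0) and r₁ = 115 = a·0 + b·1 (s = 0, t = 1); each new remainder r_{k+1} = r_{k-1} − q_k·r_k inherits s_{k+1} = s_{k-1} − q_k·s_k, t_{k+1} = t_{k-1} − q_k·t_k, so r_k = a·s_k + b·t_k at every step:
  q = 1: r = 81, s = 1 − 1·0 = 1, t = 0 − 1·1 = -1  (check: 196·1 + 115·(-1) = 81)
  q = 1: r = 34, s = 0 − 1·1 = -1, t = 1 − 1·(-1) = 2  (check: 196·(-1) + 115·2 = 34)
  q = 2: r = 13, s = 1 − 2·(-1) = 3, t = -1 − 2·2 = -5  (check: 196·3 + 115·(-5) = 13)
  q = 2: r = 8, s = -1 − 2·3 = -7, t = 2 − 2·(-5) = 12  (check: 196·(-7) + 115·12 = 8)
  q = 1: r = 5, s = 3 − 1·(-7) = 10, t = -5 − 1·12 = -17  (check: 196·10 + 115·(-17) = 5)
  q = 1: r = 3, s = -7 − 1·10 = -17, t = 12 − 1·(-17) = 29  (check: 196·(-17) + 115·29 = 3)
  q = 1: r = 2, s = 10 − 1·(-17) = 27, t = -17 − 1·29 = -46  (check: 196·27 + 115·(-46) = 2)
  q = 1: r = 1, s = -17 − 1·27 = -44, t = 29 − 1·(-46) = 75  (check: 196·(-44) + 115·75 = 1)
The row with r = 1 (the gcd) gives the Bezout coefficients s = -44, t = 75.
Result: 196 · (-44) + 115 · (75) = 1.

gcd(196, 115) = 1; s = -44, t = 75 (check: 196·(-44) + 115·75 = 1).


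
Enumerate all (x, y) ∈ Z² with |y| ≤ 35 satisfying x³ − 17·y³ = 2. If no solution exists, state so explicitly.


The equation is x³ - 17y³ = 2. For fixed y, x³ = 17·y³ + 2, so a solution requires the RHS to be a perfect cube.
Strategy: iterate y from -35 to 35, compute RHS = 17·y³ + 2, and check whether it is a (positive or negative) perfect cube.
Check small values of y:
  y = 0: RHS = 2 is not a perfect cube.
  y = 1: RHS = 19 is not a perfect cube.
  y = -1: RHS = -15 is not a perfect cube.
  y = 2: RHS = 138 is not a perfect cube.
  y = -2: RHS = -134 is not a perfect cube.
  y = 3: RHS = 461 is not a perfect cube.
  y = -3: RHS = -457 is not a perfect cube.
Continuing the search up to |y| = 35 finds no solutions either.
No (x, y) in the scanned range satisfies the equation.

No integer solutions with |y| ≤ 35.


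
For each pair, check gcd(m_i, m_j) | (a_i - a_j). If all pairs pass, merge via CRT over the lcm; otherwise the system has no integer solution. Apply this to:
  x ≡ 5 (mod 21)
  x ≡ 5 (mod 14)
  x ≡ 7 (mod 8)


Moduli 21, 14, 8 are not pairwise coprime, so CRT works modulo lcm(m_i) when all pairwise compatibility conditions hold.
Pairwise compatibility: gcd(m_i, m_j) must divide a_i - a_j for every pair.
Merge one congruence at a time:
  Start: x ≡ 5 (mod 21).
  Combine with x ≡ 5 (mod 14): gcd(21, 14) = 7; 5 - 5 = 0, which IS divisible by 7, so compatible.
    Write x = 5 + 21·t and substitute into x ≡ 5 (mod 14): 21·t ≡ 5 − 5 = 0 (mod 14).
    Divide the congruence (and modulus) by g = 7: 3·t ≡ 0 (mod 2).
    Reduce coefficients mod 2: 1·t ≡ 0 (mod 2).
    So t ≡ 0 (mod 2).
    Then x = 5 + 21·0 = 5, valid modulo lcm(21, 14) = 42: x ≡ 5 (mod 42).
  Combine with x ≡ 7 (mod 8): gcd(42, 8) = 2; 7 - 5 = 2, which IS divisible by 2, so compatible.
    Write x = 5 + 42·t and substitute into x ≡ 7 (mod 8): 42·t ≡ 7 − 5 = 2 (mod 8).
    Divide the congruence (and modulus) by g = 2: 21·t ≡ 1 (mod 4).
    Reduce coefficients mod 4: 1·t ≡ 1 (mod 4).
    So t ≡ 1 (mod 4).
    Then x = 5 + 42·1 = 47, valid modulo lcm(42, 8) = 168: x ≡ 47 (mod 168).
Verify: 47 mod 21 = 5, 47 mod 14 = 5, 47 mod 8 = 7.

x ≡ 47 (mod 168).


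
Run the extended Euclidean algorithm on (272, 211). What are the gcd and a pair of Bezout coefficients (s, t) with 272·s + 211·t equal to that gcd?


Euclidean algorithm on (272, 211) — divide until remainder is 0:
  272 = 1 · 211 + 61
  211 = 3 · 61 + 28
  61 = 2 · 28 + 5
  28 = 5 · 5 + 3
  5 = 1 · 3 + 2
  3 = 1 · 2 + 1
  2 = 2 · 1 + 0
gcd(272, 211) = 1.
Track Bezout coefficients alongside the remainders: start with r₀ = 272 = a·1 + b·0 (s = 1, t = 0) and r₁ = 211 = a·0 + b·1 (s = 0, t = 1); each new remainder r_{k+1} = r_{k-1} − q_k·r_k inherits s_{k+1} = s_{k-1} − q_k·s_k, t_{k+1} = t_{k-1} − q_k·t_k, so r_k = a·s_k + b·t_k at every step:
  q = 1: r = 61, s = 1 − 1·0 = 1, t = 0 − 1·1 = -1  (check: 272·1 + 211·(-1) = 61)
  q = 3: r = 28, s = 0 − 3·1 = -3, t = 1 − 3·(-1) = 4  (check: 272·(-3) + 211·4 = 28)
  q = 2: r = 5, s = 1 − 2·(-3) = 7, t = -1 − 2·4 = -9  (check: 272·7 + 211·(-9) = 5)
  q = 5: r = 3, s = -3 − 5·7 = -38, t = 4 − 5·(-9) = 49  (check: 272·(-38) + 211·49 = 3)
  q = 1: r = 2, s = 7 − 1·(-38) = 45, t = -9 − 1·49 = -58  (check: 272·45 + 211·(-58) = 2)
  q = 1: r = 1, s = -38 − 1·45 = -83, t = 49 − 1·(-58) = 107  (check: 272·(-83) + 211·107 = 1)
The row with r = 1 (the gcd) gives the Bezout coefficients s = -83, t = 107.
Result: 272 · (-83) + 211 · (107) = 1.

gcd(272, 211) = 1; s = -83, t = 107 (check: 272·(-83) + 211·107 = 1).


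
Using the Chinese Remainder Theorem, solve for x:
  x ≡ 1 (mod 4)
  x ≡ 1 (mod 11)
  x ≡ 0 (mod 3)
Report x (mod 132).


Moduli 4, 11, 3 are pairwise coprime; by CRT there is a unique solution modulo M = 4 · 11 · 3 = 132.
Solve pairwise, accumulating the modulus:
  Start with x ≡ 1 (mod 4).
  Combine with x ≡ 1 (mod 11): since gcd(4, 11) = 1, we get a unique residue mod 44.
    Write x = 1 + 4·t and substitute into x ≡ 1 (mod 11): 4·t ≡ 1 − 1 = 0 (mod 11).
    The inverse of 4 mod 11 is 3 (since 4·3 = 12 = 1·11 + 1), so t ≡ 3·0 = 0 ≡ 0 (mod 11).
    Then x = 1 + 4·0 = 1, valid modulo lcm(4, 11) = 44: x ≡ 1 (mod 44).
  Combine with x ≡ 0 (mod 3): since gcd(44, 3) = 1, we get a unique residue mod 132.
    Write x = 1 + 44·t and substitute into x ≡ 0 (mod 3): 44·t ≡ 0 − 1 = -1 (mod 3).
    Reduce coefficients mod 3: 2·t ≡ 2 (mod 3).
    The inverse of 2 mod 3 is 2 (since 2·2 = 4 = 1·3 + 1), so t ≡ 2·2 = 4 ≡ 1 (mod 3).
    Then x = 1 + 44·1 = 45, valid modulo lcm(44, 3) = 132: x ≡ 45 (mod 132).
Verify: 45 mod 4 = 1 ✓, 45 mod 11 = 1 ✓, 45 mod 3 = 0 ✓.

x ≡ 45 (mod 132).


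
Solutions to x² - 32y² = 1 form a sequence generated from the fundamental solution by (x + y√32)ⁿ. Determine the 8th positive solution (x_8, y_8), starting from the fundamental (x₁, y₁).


Step 1: Find the fundamental solution (x₁, y₁) of x² - 32y² = 1.
  Expand √32 as a continued fraction. a₀ = ⌊√32⌋ = 5; iterate m_{k+1} = d_k·a_k − m_k, d_{k+1} = (32 − m_{k+1}²)/d_k, a_{k+1} = ⌊(a₀ + m_{k+1})/d_{k+1}⌋ (starting m₀ = 0, d₀ = 1), with convergents p_k = a_k·p_{k-1} + p_{k-2}, q_k = a_k·q_{k-1} + q_{k-2} (p₋₁ = 1, q₋₁ = 0):
  k = 0: a₀ = 5; p₀/q₀ = 5/1; p₀² − 32·q₀² = 25 − 32 = -7.
  k = 1: m = 5, d = 7, a = ⌊(5 + 5)/7⌋ = 1; p/q = (1·5 + 1)/(1·1 + 0) = 6/1; p² − 32·q² = 36 − 32 = 4.
  k = 2: m = 2, d = 4, a = ⌊(5 + 2)/4⌋ = 1; p/q = (1·6 + 5)/(1·1 + 1) = 11/2; p² − 32·q² = 121 − 128 = -7.
  k = 3: m = 2, d = 7, a = ⌊(5 + 2)/7⌋ = 1; p/q = (1·11 + 6)/(1·2 + 1) = 17/3; p² − 32·q² = 289 − 288 = 1.
  The first convergent with p² − 32·q² = 1 gives the fundamental solution (x₁, y₁) = (17, 3).
Step 2: Apply the recurrence (x_{n+1}, y_{n+1}) = (x₁x_n + 32y₁y_n, x₁y_n + y₁x_n) repeatedly.
  From (x_1, y_1) = (17, 3): x_2 = 17·17 + 32·3·3 = 577; y_2 = 17·3 + 3·17 = 102.
  From (x_2, y_2) = (577, 102): x_3 = 17·577 + 32·3·102 = 19601; y_3 = 17·102 + 3·577 = 3465.
  From (x_3, y_3) = (19601, 3465): x_4 = 17·19601 + 32·3·3465 = 665857; y_4 = 17·3465 + 3·19601 = 117708.
  From (x_4, y_4) = (665857, 117708): x_5 = 17·665857 + 32·3·117708 = 22619537; y_5 = 17·117708 + 3·665857 = 3998607.
  From (x_5, y_5) = (22619537, 3998607): x_6 = 17·22619537 + 32·3·3998607 = 768398401; y_6 = 17·3998607 + 3·22619537 = 135834930.
  From (x_6, y_6) = (768398401, 135834930): x_7 = 17·768398401 + 32·3·135834930 = 26102926097; y_7 = 17·135834930 + 3·768398401 = 4614389013.
  From (x_7, y_7) = (26102926097, 4614389013): x_8 = 17·26102926097 + 32·3·4614389013 = 886731088897; y_8 = 17·4614389013 + 3·26102926097 = 156753391512.
Step 3: Verify x_8² - 32·y_8² = 786292024016459316676609 - 786292024016459316676608 = 1 (should be 1). ✓

(x_1, y_1) = (17, 3); (x_8, y_8) = (886731088897, 156753391512).


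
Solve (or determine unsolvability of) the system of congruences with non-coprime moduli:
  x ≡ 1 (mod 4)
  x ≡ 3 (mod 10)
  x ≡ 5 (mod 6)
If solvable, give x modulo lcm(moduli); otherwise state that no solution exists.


Moduli 4, 10, 6 are not pairwise coprime, so CRT works modulo lcm(m_i) when all pairwise compatibility conditions hold.
Pairwise compatibility: gcd(m_i, m_j) must divide a_i - a_j for every pair.
Merge one congruence at a time:
  Start: x ≡ 1 (mod 4).
  Combine with x ≡ 3 (mod 10): gcd(4, 10) = 2; 3 - 1 = 2, which IS divisible by 2, so compatible.
    Write x = 1 + 4·t and substitute into x ≡ 3 (mod 10): 4·t ≡ 3 − 1 = 2 (mod 10).
    Divide the congruence (and modulus) by g = 2: 2·t ≡ 1 (mod 5).
    The inverse of 2 mod 5 is 3 (since 2·3 = 6 = 1·5 + 1), so t ≡ 3·1 = 3 ≡ 3 (mod 5).
    Then x = 1 + 4·3 = 13, valid modulo lcm(4, 10) = 20: x ≡ 13 (mod 20).
  Combine with x ≡ 5 (mod 6): gcd(20, 6) = 2; 5 - 13 = -8, which IS divisible by 2, so compatible.
    Write x = 13 + 20·t and substitute into x ≡ 5 (mod 6): 20·t ≡ 5 − 13 = -8 (mod 6).
    Divide the congruence (and modulus) by g = 2: 10·t ≡ -4 (mod 3).
    Reduce coefficients mod 3: 1·t ≡ 2 (mod 3).
    So t ≡ 2 (mod 3).
    Then x = 13 + 20·2 = 53, valid modulo lcm(20, 6) = 60: x ≡ 53 (mod 60).
Verify: 53 mod 4 = 1, 53 mod 10 = 3, 53 mod 6 = 5.

x ≡ 53 (mod 60).


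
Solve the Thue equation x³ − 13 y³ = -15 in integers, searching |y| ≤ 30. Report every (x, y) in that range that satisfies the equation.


The equation is x³ - 13y³ = -15. For fixed y, x³ = 13·y³ − 15, so a solution requires the RHS to be a perfect cube.
Strategy: iterate y from -30 to 30, compute RHS = 13·y³ − 15, and check whether it is a (positive or negative) perfect cube.
Check small values of y:
  y = 0: RHS = -15 is not a perfect cube.
  y = 1: RHS = -2 is not a perfect cube.
  y = -1: RHS = -28 is not a perfect cube.
  y = 2: RHS = 89 is not a perfect cube.
  y = -2: RHS = -119 is not a perfect cube.
  y = 3: RHS = 336 is not a perfect cube.
  y = -3: RHS = -366 is not a perfect cube.
Continuing the search up to |y| = 30 finds no solutions either.
No (x, y) in the scanned range satisfies the equation.

No integer solutions with |y| ≤ 30.


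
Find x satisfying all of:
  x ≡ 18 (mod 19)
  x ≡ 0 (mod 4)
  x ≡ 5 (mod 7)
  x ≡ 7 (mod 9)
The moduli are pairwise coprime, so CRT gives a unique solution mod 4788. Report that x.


Product of moduli M = 19 · 4 · 7 · 9 = 4788.
Merge one congruence at a time:
  Start: x ≡ 18 (mod 19).
  Combine with x ≡ 0 (mod 4); new modulus lcm = 76.
    Write x = 18 + 19·t and substitute into x ≡ 0 (mod 4): 19·t ≡ 0 − 18 = -18 (mod 4).
    Reduce coefficients mod 4: 3·t ≡ 2 (mod 4).
    The inverse of 3 mod 4 is 3 (since 3·3 = 9 = 2·4 + 1), so t ≡ 3·2 = 6 ≡ 2 (mod 4).
    Then x = 18 + 19·2 = 56, valid modulo lcm(19, 4) = 76: x ≡ 56 (mod 76).
  Combine with x ≡ 5 (mod 7); new modulus lcm = 532.
    Write x = 56 + 76·t and substitute into x ≡ 5 (mod 7): 76·t ≡ 5 − 56 = -51 (mod 7).
    Reduce coefficients mod 7: 6·t ≡ 5 (mod 7).
    The inverse of 6 mod 7 is 6 (since 6·6 = 36 = 5·7 + 1), so t ≡ 6·5 = 30 ≡ 2 (mod 7).
    Then x = 56 + 76·2 = 208, valid modulo lcm(76, 7) = 532: x ≡ 208 (mod 532).
  Combine with x ≡ 7 (mod 9); new modulus lcm = 4788.
    Write x = 208 + 532·t and substitute into x ≡ 7 (mod 9): 532·t ≡ 7 − 208 = -201 (mod 9).
    Reduce coefficients mod 9: 1·t ≡ 6 (mod 9).
    So t ≡ 6 (mod 9).
    Then x = 208 + 532·6 = 3400, valid modulo lcm(532, 9) = 4788: x ≡ 3400 (mod 4788).
Verify against each original: 3400 mod 19 = 18, 3400 mod 4 = 0, 3400 mod 7 = 5, 3400 mod 9 = 7.

x ≡ 3400 (mod 4788).
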